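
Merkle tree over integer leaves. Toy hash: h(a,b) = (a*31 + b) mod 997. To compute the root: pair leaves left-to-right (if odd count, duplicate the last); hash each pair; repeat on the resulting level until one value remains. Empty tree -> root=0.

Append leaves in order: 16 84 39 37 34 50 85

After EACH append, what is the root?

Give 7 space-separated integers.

Answer: 16 580 285 283 718 233 852

Derivation:
After append 16 (leaves=[16]):
  L0: [16]
  root=16
After append 84 (leaves=[16, 84]):
  L0: [16, 84]
  L1: h(16,84)=(16*31+84)%997=580 -> [580]
  root=580
After append 39 (leaves=[16, 84, 39]):
  L0: [16, 84, 39]
  L1: h(16,84)=(16*31+84)%997=580 h(39,39)=(39*31+39)%997=251 -> [580, 251]
  L2: h(580,251)=(580*31+251)%997=285 -> [285]
  root=285
After append 37 (leaves=[16, 84, 39, 37]):
  L0: [16, 84, 39, 37]
  L1: h(16,84)=(16*31+84)%997=580 h(39,37)=(39*31+37)%997=249 -> [580, 249]
  L2: h(580,249)=(580*31+249)%997=283 -> [283]
  root=283
After append 34 (leaves=[16, 84, 39, 37, 34]):
  L0: [16, 84, 39, 37, 34]
  L1: h(16,84)=(16*31+84)%997=580 h(39,37)=(39*31+37)%997=249 h(34,34)=(34*31+34)%997=91 -> [580, 249, 91]
  L2: h(580,249)=(580*31+249)%997=283 h(91,91)=(91*31+91)%997=918 -> [283, 918]
  L3: h(283,918)=(283*31+918)%997=718 -> [718]
  root=718
After append 50 (leaves=[16, 84, 39, 37, 34, 50]):
  L0: [16, 84, 39, 37, 34, 50]
  L1: h(16,84)=(16*31+84)%997=580 h(39,37)=(39*31+37)%997=249 h(34,50)=(34*31+50)%997=107 -> [580, 249, 107]
  L2: h(580,249)=(580*31+249)%997=283 h(107,107)=(107*31+107)%997=433 -> [283, 433]
  L3: h(283,433)=(283*31+433)%997=233 -> [233]
  root=233
After append 85 (leaves=[16, 84, 39, 37, 34, 50, 85]):
  L0: [16, 84, 39, 37, 34, 50, 85]
  L1: h(16,84)=(16*31+84)%997=580 h(39,37)=(39*31+37)%997=249 h(34,50)=(34*31+50)%997=107 h(85,85)=(85*31+85)%997=726 -> [580, 249, 107, 726]
  L2: h(580,249)=(580*31+249)%997=283 h(107,726)=(107*31+726)%997=55 -> [283, 55]
  L3: h(283,55)=(283*31+55)%997=852 -> [852]
  root=852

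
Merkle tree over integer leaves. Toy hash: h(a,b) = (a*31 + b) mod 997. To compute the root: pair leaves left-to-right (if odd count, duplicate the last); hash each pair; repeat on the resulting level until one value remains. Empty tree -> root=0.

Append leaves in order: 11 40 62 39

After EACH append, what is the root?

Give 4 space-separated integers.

Answer: 11 381 834 811

Derivation:
After append 11 (leaves=[11]):
  L0: [11]
  root=11
After append 40 (leaves=[11, 40]):
  L0: [11, 40]
  L1: h(11,40)=(11*31+40)%997=381 -> [381]
  root=381
After append 62 (leaves=[11, 40, 62]):
  L0: [11, 40, 62]
  L1: h(11,40)=(11*31+40)%997=381 h(62,62)=(62*31+62)%997=987 -> [381, 987]
  L2: h(381,987)=(381*31+987)%997=834 -> [834]
  root=834
After append 39 (leaves=[11, 40, 62, 39]):
  L0: [11, 40, 62, 39]
  L1: h(11,40)=(11*31+40)%997=381 h(62,39)=(62*31+39)%997=964 -> [381, 964]
  L2: h(381,964)=(381*31+964)%997=811 -> [811]
  root=811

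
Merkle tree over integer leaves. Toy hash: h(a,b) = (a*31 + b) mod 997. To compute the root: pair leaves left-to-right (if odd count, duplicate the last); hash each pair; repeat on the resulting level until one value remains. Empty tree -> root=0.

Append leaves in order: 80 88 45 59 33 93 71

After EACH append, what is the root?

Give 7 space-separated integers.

Answer: 80 574 291 305 376 302 461

Derivation:
After append 80 (leaves=[80]):
  L0: [80]
  root=80
After append 88 (leaves=[80, 88]):
  L0: [80, 88]
  L1: h(80,88)=(80*31+88)%997=574 -> [574]
  root=574
After append 45 (leaves=[80, 88, 45]):
  L0: [80, 88, 45]
  L1: h(80,88)=(80*31+88)%997=574 h(45,45)=(45*31+45)%997=443 -> [574, 443]
  L2: h(574,443)=(574*31+443)%997=291 -> [291]
  root=291
After append 59 (leaves=[80, 88, 45, 59]):
  L0: [80, 88, 45, 59]
  L1: h(80,88)=(80*31+88)%997=574 h(45,59)=(45*31+59)%997=457 -> [574, 457]
  L2: h(574,457)=(574*31+457)%997=305 -> [305]
  root=305
After append 33 (leaves=[80, 88, 45, 59, 33]):
  L0: [80, 88, 45, 59, 33]
  L1: h(80,88)=(80*31+88)%997=574 h(45,59)=(45*31+59)%997=457 h(33,33)=(33*31+33)%997=59 -> [574, 457, 59]
  L2: h(574,457)=(574*31+457)%997=305 h(59,59)=(59*31+59)%997=891 -> [305, 891]
  L3: h(305,891)=(305*31+891)%997=376 -> [376]
  root=376
After append 93 (leaves=[80, 88, 45, 59, 33, 93]):
  L0: [80, 88, 45, 59, 33, 93]
  L1: h(80,88)=(80*31+88)%997=574 h(45,59)=(45*31+59)%997=457 h(33,93)=(33*31+93)%997=119 -> [574, 457, 119]
  L2: h(574,457)=(574*31+457)%997=305 h(119,119)=(119*31+119)%997=817 -> [305, 817]
  L3: h(305,817)=(305*31+817)%997=302 -> [302]
  root=302
After append 71 (leaves=[80, 88, 45, 59, 33, 93, 71]):
  L0: [80, 88, 45, 59, 33, 93, 71]
  L1: h(80,88)=(80*31+88)%997=574 h(45,59)=(45*31+59)%997=457 h(33,93)=(33*31+93)%997=119 h(71,71)=(71*31+71)%997=278 -> [574, 457, 119, 278]
  L2: h(574,457)=(574*31+457)%997=305 h(119,278)=(119*31+278)%997=976 -> [305, 976]
  L3: h(305,976)=(305*31+976)%997=461 -> [461]
  root=461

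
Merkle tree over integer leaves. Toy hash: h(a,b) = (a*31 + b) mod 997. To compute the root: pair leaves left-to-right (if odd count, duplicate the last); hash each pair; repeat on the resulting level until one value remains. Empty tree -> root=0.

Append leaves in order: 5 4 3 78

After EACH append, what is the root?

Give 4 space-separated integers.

Answer: 5 159 40 115

Derivation:
After append 5 (leaves=[5]):
  L0: [5]
  root=5
After append 4 (leaves=[5, 4]):
  L0: [5, 4]
  L1: h(5,4)=(5*31+4)%997=159 -> [159]
  root=159
After append 3 (leaves=[5, 4, 3]):
  L0: [5, 4, 3]
  L1: h(5,4)=(5*31+4)%997=159 h(3,3)=(3*31+3)%997=96 -> [159, 96]
  L2: h(159,96)=(159*31+96)%997=40 -> [40]
  root=40
After append 78 (leaves=[5, 4, 3, 78]):
  L0: [5, 4, 3, 78]
  L1: h(5,4)=(5*31+4)%997=159 h(3,78)=(3*31+78)%997=171 -> [159, 171]
  L2: h(159,171)=(159*31+171)%997=115 -> [115]
  root=115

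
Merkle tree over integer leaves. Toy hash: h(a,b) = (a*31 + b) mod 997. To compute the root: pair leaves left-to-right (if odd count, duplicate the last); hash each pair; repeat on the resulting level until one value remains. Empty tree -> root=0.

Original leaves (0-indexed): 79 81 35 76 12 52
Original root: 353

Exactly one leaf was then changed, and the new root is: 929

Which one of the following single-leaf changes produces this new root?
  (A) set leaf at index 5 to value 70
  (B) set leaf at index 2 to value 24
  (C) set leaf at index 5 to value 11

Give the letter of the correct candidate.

Answer: A

Derivation:
Original leaves: [79, 81, 35, 76, 12, 52]
Target new root: 929
Try each candidate change and compute the resulting root:
Candidate A: set leaf[5] = 70 -> leaves = [79, 81, 35, 76, 12, 70]
  L0: [79, 81, 35, 76, 12, 70]
  L1: h(79,81)=(79*31+81)%997=536 h(35,76)=(35*31+76)%997=164 h(12,70)=(12*31+70)%997=442 -> [536, 164, 442]
  L2: h(536,164)=(536*31+164)%997=828 h(442,442)=(442*31+442)%997=186 -> [828, 186]
  L3: h(828,186)=(828*31+186)%997=929 -> [929]
  root = 929 == target 929  ** MATCH **
Candidate B: set leaf[2] = 24 -> leaves = [79, 81, 24, 76, 12, 52]
  L0: [79, 81, 24, 76, 12, 52]
  L1: h(79,81)=(79*31+81)%997=536 h(24,76)=(24*31+76)%997=820 h(12,52)=(12*31+52)%997=424 -> [536, 820, 424]
  L2: h(536,820)=(536*31+820)%997=487 h(424,424)=(424*31+424)%997=607 -> [487, 607]
  L3: h(487,607)=(487*31+607)%997=749 -> [749]
  root = 749 != target 929
Candidate C: set leaf[5] = 11 -> leaves = [79, 81, 35, 76, 12, 11]
  L0: [79, 81, 35, 76, 12, 11]
  L1: h(79,81)=(79*31+81)%997=536 h(35,76)=(35*31+76)%997=164 h(12,11)=(12*31+11)%997=383 -> [536, 164, 383]
  L2: h(536,164)=(536*31+164)%997=828 h(383,383)=(383*31+383)%997=292 -> [828, 292]
  L3: h(828,292)=(828*31+292)%997=38 -> [38]
  root = 38 != target 929
Candidate A produces the target root.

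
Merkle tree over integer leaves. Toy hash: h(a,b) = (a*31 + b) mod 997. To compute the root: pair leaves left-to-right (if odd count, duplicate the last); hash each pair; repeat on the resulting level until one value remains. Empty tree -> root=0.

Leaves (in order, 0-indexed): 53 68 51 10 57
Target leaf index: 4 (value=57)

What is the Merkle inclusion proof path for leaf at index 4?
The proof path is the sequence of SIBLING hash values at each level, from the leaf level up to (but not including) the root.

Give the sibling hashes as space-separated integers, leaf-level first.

L0 (leaves): [53, 68, 51, 10, 57], target index=4
L1: h(53,68)=(53*31+68)%997=714 [pair 0] h(51,10)=(51*31+10)%997=594 [pair 1] h(57,57)=(57*31+57)%997=827 [pair 2] -> [714, 594, 827]
  Sibling for proof at L0: 57
L2: h(714,594)=(714*31+594)%997=794 [pair 0] h(827,827)=(827*31+827)%997=542 [pair 1] -> [794, 542]
  Sibling for proof at L1: 827
L3: h(794,542)=(794*31+542)%997=231 [pair 0] -> [231]
  Sibling for proof at L2: 794
Root: 231
Proof path (sibling hashes from leaf to root): [57, 827, 794]

Answer: 57 827 794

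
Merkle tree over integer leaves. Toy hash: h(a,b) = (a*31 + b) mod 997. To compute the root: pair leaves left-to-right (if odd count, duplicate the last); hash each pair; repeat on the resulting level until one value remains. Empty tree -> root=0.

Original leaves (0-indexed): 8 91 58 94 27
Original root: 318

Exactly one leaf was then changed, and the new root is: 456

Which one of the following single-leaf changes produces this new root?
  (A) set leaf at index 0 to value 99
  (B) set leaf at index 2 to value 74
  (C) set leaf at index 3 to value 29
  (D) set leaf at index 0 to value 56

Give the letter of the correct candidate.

Original leaves: [8, 91, 58, 94, 27]
Target new root: 456
Try each candidate change and compute the resulting root:
Candidate A: set leaf[0] = 99 -> leaves = [99, 91, 58, 94, 27]
  L0: [99, 91, 58, 94, 27]
  L1: h(99,91)=(99*31+91)%997=169 h(58,94)=(58*31+94)%997=895 h(27,27)=(27*31+27)%997=864 -> [169, 895, 864]
  L2: h(169,895)=(169*31+895)%997=152 h(864,864)=(864*31+864)%997=729 -> [152, 729]
  L3: h(152,729)=(152*31+729)%997=456 -> [456]
  root = 456 == target 456  ** MATCH **
Candidate B: set leaf[2] = 74 -> leaves = [8, 91, 74, 94, 27]
  L0: [8, 91, 74, 94, 27]
  L1: h(8,91)=(8*31+91)%997=339 h(74,94)=(74*31+94)%997=394 h(27,27)=(27*31+27)%997=864 -> [339, 394, 864]
  L2: h(339,394)=(339*31+394)%997=933 h(864,864)=(864*31+864)%997=729 -> [933, 729]
  L3: h(933,729)=(933*31+729)%997=739 -> [739]
  root = 739 != target 456
Candidate C: set leaf[3] = 29 -> leaves = [8, 91, 58, 29, 27]
  L0: [8, 91, 58, 29, 27]
  L1: h(8,91)=(8*31+91)%997=339 h(58,29)=(58*31+29)%997=830 h(27,27)=(27*31+27)%997=864 -> [339, 830, 864]
  L2: h(339,830)=(339*31+830)%997=372 h(864,864)=(864*31+864)%997=729 -> [372, 729]
  L3: h(372,729)=(372*31+729)%997=297 -> [297]
  root = 297 != target 456
Candidate D: set leaf[0] = 56 -> leaves = [56, 91, 58, 94, 27]
  L0: [56, 91, 58, 94, 27]
  L1: h(56,91)=(56*31+91)%997=830 h(58,94)=(58*31+94)%997=895 h(27,27)=(27*31+27)%997=864 -> [830, 895, 864]
  L2: h(830,895)=(830*31+895)%997=703 h(864,864)=(864*31+864)%997=729 -> [703, 729]
  L3: h(703,729)=(703*31+729)%997=588 -> [588]
  root = 588 != target 456
Candidate A produces the target root.

Answer: A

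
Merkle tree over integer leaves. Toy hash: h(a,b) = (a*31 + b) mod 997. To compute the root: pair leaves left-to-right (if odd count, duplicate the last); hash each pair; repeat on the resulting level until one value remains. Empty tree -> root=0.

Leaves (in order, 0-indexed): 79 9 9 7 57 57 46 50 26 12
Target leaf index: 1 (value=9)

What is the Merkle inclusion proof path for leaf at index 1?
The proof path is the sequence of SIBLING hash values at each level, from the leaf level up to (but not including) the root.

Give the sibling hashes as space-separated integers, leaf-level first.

L0 (leaves): [79, 9, 9, 7, 57, 57, 46, 50, 26, 12], target index=1
L1: h(79,9)=(79*31+9)%997=464 [pair 0] h(9,7)=(9*31+7)%997=286 [pair 1] h(57,57)=(57*31+57)%997=827 [pair 2] h(46,50)=(46*31+50)%997=479 [pair 3] h(26,12)=(26*31+12)%997=818 [pair 4] -> [464, 286, 827, 479, 818]
  Sibling for proof at L0: 79
L2: h(464,286)=(464*31+286)%997=712 [pair 0] h(827,479)=(827*31+479)%997=194 [pair 1] h(818,818)=(818*31+818)%997=254 [pair 2] -> [712, 194, 254]
  Sibling for proof at L1: 286
L3: h(712,194)=(712*31+194)%997=332 [pair 0] h(254,254)=(254*31+254)%997=152 [pair 1] -> [332, 152]
  Sibling for proof at L2: 194
L4: h(332,152)=(332*31+152)%997=474 [pair 0] -> [474]
  Sibling for proof at L3: 152
Root: 474
Proof path (sibling hashes from leaf to root): [79, 286, 194, 152]

Answer: 79 286 194 152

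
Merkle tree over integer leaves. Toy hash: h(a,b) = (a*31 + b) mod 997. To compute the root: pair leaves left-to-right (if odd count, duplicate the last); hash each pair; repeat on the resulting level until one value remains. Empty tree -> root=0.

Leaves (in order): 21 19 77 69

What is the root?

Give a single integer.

L0: [21, 19, 77, 69]
L1: h(21,19)=(21*31+19)%997=670 h(77,69)=(77*31+69)%997=462 -> [670, 462]
L2: h(670,462)=(670*31+462)%997=295 -> [295]

Answer: 295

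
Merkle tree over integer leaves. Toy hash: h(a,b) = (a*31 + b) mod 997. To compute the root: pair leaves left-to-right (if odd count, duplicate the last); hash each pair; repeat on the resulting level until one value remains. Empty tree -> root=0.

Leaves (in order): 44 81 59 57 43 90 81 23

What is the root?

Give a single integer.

L0: [44, 81, 59, 57, 43, 90, 81, 23]
L1: h(44,81)=(44*31+81)%997=448 h(59,57)=(59*31+57)%997=889 h(43,90)=(43*31+90)%997=426 h(81,23)=(81*31+23)%997=540 -> [448, 889, 426, 540]
L2: h(448,889)=(448*31+889)%997=819 h(426,540)=(426*31+540)%997=785 -> [819, 785]
L3: h(819,785)=(819*31+785)%997=252 -> [252]

Answer: 252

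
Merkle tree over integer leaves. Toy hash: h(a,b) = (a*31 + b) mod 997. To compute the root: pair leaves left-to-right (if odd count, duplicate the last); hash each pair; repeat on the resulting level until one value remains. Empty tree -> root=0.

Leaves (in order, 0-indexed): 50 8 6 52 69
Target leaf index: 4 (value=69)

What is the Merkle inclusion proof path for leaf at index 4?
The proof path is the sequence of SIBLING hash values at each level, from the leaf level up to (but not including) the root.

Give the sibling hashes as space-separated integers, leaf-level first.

L0 (leaves): [50, 8, 6, 52, 69], target index=4
L1: h(50,8)=(50*31+8)%997=561 [pair 0] h(6,52)=(6*31+52)%997=238 [pair 1] h(69,69)=(69*31+69)%997=214 [pair 2] -> [561, 238, 214]
  Sibling for proof at L0: 69
L2: h(561,238)=(561*31+238)%997=680 [pair 0] h(214,214)=(214*31+214)%997=866 [pair 1] -> [680, 866]
  Sibling for proof at L1: 214
L3: h(680,866)=(680*31+866)%997=12 [pair 0] -> [12]
  Sibling for proof at L2: 680
Root: 12
Proof path (sibling hashes from leaf to root): [69, 214, 680]

Answer: 69 214 680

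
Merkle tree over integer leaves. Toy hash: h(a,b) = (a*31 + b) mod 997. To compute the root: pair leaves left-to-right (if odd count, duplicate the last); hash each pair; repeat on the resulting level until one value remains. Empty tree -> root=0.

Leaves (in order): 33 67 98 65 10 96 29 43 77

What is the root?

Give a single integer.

L0: [33, 67, 98, 65, 10, 96, 29, 43, 77]
L1: h(33,67)=(33*31+67)%997=93 h(98,65)=(98*31+65)%997=112 h(10,96)=(10*31+96)%997=406 h(29,43)=(29*31+43)%997=942 h(77,77)=(77*31+77)%997=470 -> [93, 112, 406, 942, 470]
L2: h(93,112)=(93*31+112)%997=4 h(406,942)=(406*31+942)%997=567 h(470,470)=(470*31+470)%997=85 -> [4, 567, 85]
L3: h(4,567)=(4*31+567)%997=691 h(85,85)=(85*31+85)%997=726 -> [691, 726]
L4: h(691,726)=(691*31+726)%997=213 -> [213]

Answer: 213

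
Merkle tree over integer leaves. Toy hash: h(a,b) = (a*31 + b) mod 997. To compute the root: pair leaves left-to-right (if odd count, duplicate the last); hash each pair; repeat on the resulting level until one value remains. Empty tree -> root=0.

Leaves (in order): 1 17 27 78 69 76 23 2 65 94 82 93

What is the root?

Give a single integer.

L0: [1, 17, 27, 78, 69, 76, 23, 2, 65, 94, 82, 93]
L1: h(1,17)=(1*31+17)%997=48 h(27,78)=(27*31+78)%997=915 h(69,76)=(69*31+76)%997=221 h(23,2)=(23*31+2)%997=715 h(65,94)=(65*31+94)%997=115 h(82,93)=(82*31+93)%997=641 -> [48, 915, 221, 715, 115, 641]
L2: h(48,915)=(48*31+915)%997=409 h(221,715)=(221*31+715)%997=587 h(115,641)=(115*31+641)%997=218 -> [409, 587, 218]
L3: h(409,587)=(409*31+587)%997=305 h(218,218)=(218*31+218)%997=994 -> [305, 994]
L4: h(305,994)=(305*31+994)%997=479 -> [479]

Answer: 479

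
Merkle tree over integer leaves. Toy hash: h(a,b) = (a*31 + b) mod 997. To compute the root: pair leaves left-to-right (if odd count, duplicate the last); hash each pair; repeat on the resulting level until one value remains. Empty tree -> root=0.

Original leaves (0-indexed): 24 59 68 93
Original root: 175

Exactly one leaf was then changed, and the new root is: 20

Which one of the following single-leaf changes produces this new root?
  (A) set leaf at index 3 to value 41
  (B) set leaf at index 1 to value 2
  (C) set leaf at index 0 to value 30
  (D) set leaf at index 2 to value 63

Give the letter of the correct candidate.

Answer: D

Derivation:
Original leaves: [24, 59, 68, 93]
Target new root: 20
Try each candidate change and compute the resulting root:
Candidate A: set leaf[3] = 41 -> leaves = [24, 59, 68, 41]
  L0: [24, 59, 68, 41]
  L1: h(24,59)=(24*31+59)%997=803 h(68,41)=(68*31+41)%997=155 -> [803, 155]
  L2: h(803,155)=(803*31+155)%997=123 -> [123]
  root = 123 != target 20
Candidate B: set leaf[1] = 2 -> leaves = [24, 2, 68, 93]
  L0: [24, 2, 68, 93]
  L1: h(24,2)=(24*31+2)%997=746 h(68,93)=(68*31+93)%997=207 -> [746, 207]
  L2: h(746,207)=(746*31+207)%997=402 -> [402]
  root = 402 != target 20
Candidate C: set leaf[0] = 30 -> leaves = [30, 59, 68, 93]
  L0: [30, 59, 68, 93]
  L1: h(30,59)=(30*31+59)%997=989 h(68,93)=(68*31+93)%997=207 -> [989, 207]
  L2: h(989,207)=(989*31+207)%997=956 -> [956]
  root = 956 != target 20
Candidate D: set leaf[2] = 63 -> leaves = [24, 59, 63, 93]
  L0: [24, 59, 63, 93]
  L1: h(24,59)=(24*31+59)%997=803 h(63,93)=(63*31+93)%997=52 -> [803, 52]
  L2: h(803,52)=(803*31+52)%997=20 -> [20]
  root = 20 == target 20  ** MATCH **
Candidate D produces the target root.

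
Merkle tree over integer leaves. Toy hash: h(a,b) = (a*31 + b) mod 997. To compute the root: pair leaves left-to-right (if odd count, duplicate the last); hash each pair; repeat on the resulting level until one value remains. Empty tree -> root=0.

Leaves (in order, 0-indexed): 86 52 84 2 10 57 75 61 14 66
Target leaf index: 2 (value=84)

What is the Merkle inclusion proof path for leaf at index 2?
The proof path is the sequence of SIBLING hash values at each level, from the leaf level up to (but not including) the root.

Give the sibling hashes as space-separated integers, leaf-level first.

L0 (leaves): [86, 52, 84, 2, 10, 57, 75, 61, 14, 66], target index=2
L1: h(86,52)=(86*31+52)%997=724 [pair 0] h(84,2)=(84*31+2)%997=612 [pair 1] h(10,57)=(10*31+57)%997=367 [pair 2] h(75,61)=(75*31+61)%997=392 [pair 3] h(14,66)=(14*31+66)%997=500 [pair 4] -> [724, 612, 367, 392, 500]
  Sibling for proof at L0: 2
L2: h(724,612)=(724*31+612)%997=125 [pair 0] h(367,392)=(367*31+392)%997=802 [pair 1] h(500,500)=(500*31+500)%997=48 [pair 2] -> [125, 802, 48]
  Sibling for proof at L1: 724
L3: h(125,802)=(125*31+802)%997=689 [pair 0] h(48,48)=(48*31+48)%997=539 [pair 1] -> [689, 539]
  Sibling for proof at L2: 802
L4: h(689,539)=(689*31+539)%997=961 [pair 0] -> [961]
  Sibling for proof at L3: 539
Root: 961
Proof path (sibling hashes from leaf to root): [2, 724, 802, 539]

Answer: 2 724 802 539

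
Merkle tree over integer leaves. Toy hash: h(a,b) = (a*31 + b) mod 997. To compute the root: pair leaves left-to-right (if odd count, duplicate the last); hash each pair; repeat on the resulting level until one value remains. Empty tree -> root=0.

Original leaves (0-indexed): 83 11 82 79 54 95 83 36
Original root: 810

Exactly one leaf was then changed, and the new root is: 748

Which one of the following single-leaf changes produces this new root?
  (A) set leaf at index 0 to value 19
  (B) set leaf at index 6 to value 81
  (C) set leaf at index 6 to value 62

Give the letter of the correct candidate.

Answer: B

Derivation:
Original leaves: [83, 11, 82, 79, 54, 95, 83, 36]
Target new root: 748
Try each candidate change and compute the resulting root:
Candidate A: set leaf[0] = 19 -> leaves = [19, 11, 82, 79, 54, 95, 83, 36]
  L0: [19, 11, 82, 79, 54, 95, 83, 36]
  L1: h(19,11)=(19*31+11)%997=600 h(82,79)=(82*31+79)%997=627 h(54,95)=(54*31+95)%997=772 h(83,36)=(83*31+36)%997=615 -> [600, 627, 772, 615]
  L2: h(600,627)=(600*31+627)%997=284 h(772,615)=(772*31+615)%997=619 -> [284, 619]
  L3: h(284,619)=(284*31+619)%997=450 -> [450]
  root = 450 != target 748
Candidate B: set leaf[6] = 81 -> leaves = [83, 11, 82, 79, 54, 95, 81, 36]
  L0: [83, 11, 82, 79, 54, 95, 81, 36]
  L1: h(83,11)=(83*31+11)%997=590 h(82,79)=(82*31+79)%997=627 h(54,95)=(54*31+95)%997=772 h(81,36)=(81*31+36)%997=553 -> [590, 627, 772, 553]
  L2: h(590,627)=(590*31+627)%997=971 h(772,553)=(772*31+553)%997=557 -> [971, 557]
  L3: h(971,557)=(971*31+557)%997=748 -> [748]
  root = 748 == target 748  ** MATCH **
Candidate C: set leaf[6] = 62 -> leaves = [83, 11, 82, 79, 54, 95, 62, 36]
  L0: [83, 11, 82, 79, 54, 95, 62, 36]
  L1: h(83,11)=(83*31+11)%997=590 h(82,79)=(82*31+79)%997=627 h(54,95)=(54*31+95)%997=772 h(62,36)=(62*31+36)%997=961 -> [590, 627, 772, 961]
  L2: h(590,627)=(590*31+627)%997=971 h(772,961)=(772*31+961)%997=965 -> [971, 965]
  L3: h(971,965)=(971*31+965)%997=159 -> [159]
  root = 159 != target 748
Candidate B produces the target root.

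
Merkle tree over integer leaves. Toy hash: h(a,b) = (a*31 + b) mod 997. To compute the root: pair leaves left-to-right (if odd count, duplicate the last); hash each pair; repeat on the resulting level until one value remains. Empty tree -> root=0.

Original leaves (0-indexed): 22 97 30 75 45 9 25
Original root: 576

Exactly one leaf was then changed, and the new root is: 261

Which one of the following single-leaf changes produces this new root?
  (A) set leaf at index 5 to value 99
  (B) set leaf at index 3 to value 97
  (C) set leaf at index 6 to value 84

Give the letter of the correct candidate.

Answer: B

Derivation:
Original leaves: [22, 97, 30, 75, 45, 9, 25]
Target new root: 261
Try each candidate change and compute the resulting root:
Candidate A: set leaf[5] = 99 -> leaves = [22, 97, 30, 75, 45, 99, 25]
  L0: [22, 97, 30, 75, 45, 99, 25]
  L1: h(22,97)=(22*31+97)%997=779 h(30,75)=(30*31+75)%997=8 h(45,99)=(45*31+99)%997=497 h(25,25)=(25*31+25)%997=800 -> [779, 8, 497, 800]
  L2: h(779,8)=(779*31+8)%997=229 h(497,800)=(497*31+800)%997=255 -> [229, 255]
  L3: h(229,255)=(229*31+255)%997=375 -> [375]
  root = 375 != target 261
Candidate B: set leaf[3] = 97 -> leaves = [22, 97, 30, 97, 45, 9, 25]
  L0: [22, 97, 30, 97, 45, 9, 25]
  L1: h(22,97)=(22*31+97)%997=779 h(30,97)=(30*31+97)%997=30 h(45,9)=(45*31+9)%997=407 h(25,25)=(25*31+25)%997=800 -> [779, 30, 407, 800]
  L2: h(779,30)=(779*31+30)%997=251 h(407,800)=(407*31+800)%997=456 -> [251, 456]
  L3: h(251,456)=(251*31+456)%997=261 -> [261]
  root = 261 == target 261  ** MATCH **
Candidate C: set leaf[6] = 84 -> leaves = [22, 97, 30, 75, 45, 9, 84]
  L0: [22, 97, 30, 75, 45, 9, 84]
  L1: h(22,97)=(22*31+97)%997=779 h(30,75)=(30*31+75)%997=8 h(45,9)=(45*31+9)%997=407 h(84,84)=(84*31+84)%997=694 -> [779, 8, 407, 694]
  L2: h(779,8)=(779*31+8)%997=229 h(407,694)=(407*31+694)%997=350 -> [229, 350]
  L3: h(229,350)=(229*31+350)%997=470 -> [470]
  root = 470 != target 261
Candidate B produces the target root.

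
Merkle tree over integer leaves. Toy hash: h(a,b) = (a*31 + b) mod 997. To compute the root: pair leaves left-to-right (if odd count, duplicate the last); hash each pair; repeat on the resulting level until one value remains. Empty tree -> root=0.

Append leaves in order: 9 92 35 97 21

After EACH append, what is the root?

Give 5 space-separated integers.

Answer: 9 371 657 719 922

Derivation:
After append 9 (leaves=[9]):
  L0: [9]
  root=9
After append 92 (leaves=[9, 92]):
  L0: [9, 92]
  L1: h(9,92)=(9*31+92)%997=371 -> [371]
  root=371
After append 35 (leaves=[9, 92, 35]):
  L0: [9, 92, 35]
  L1: h(9,92)=(9*31+92)%997=371 h(35,35)=(35*31+35)%997=123 -> [371, 123]
  L2: h(371,123)=(371*31+123)%997=657 -> [657]
  root=657
After append 97 (leaves=[9, 92, 35, 97]):
  L0: [9, 92, 35, 97]
  L1: h(9,92)=(9*31+92)%997=371 h(35,97)=(35*31+97)%997=185 -> [371, 185]
  L2: h(371,185)=(371*31+185)%997=719 -> [719]
  root=719
After append 21 (leaves=[9, 92, 35, 97, 21]):
  L0: [9, 92, 35, 97, 21]
  L1: h(9,92)=(9*31+92)%997=371 h(35,97)=(35*31+97)%997=185 h(21,21)=(21*31+21)%997=672 -> [371, 185, 672]
  L2: h(371,185)=(371*31+185)%997=719 h(672,672)=(672*31+672)%997=567 -> [719, 567]
  L3: h(719,567)=(719*31+567)%997=922 -> [922]
  root=922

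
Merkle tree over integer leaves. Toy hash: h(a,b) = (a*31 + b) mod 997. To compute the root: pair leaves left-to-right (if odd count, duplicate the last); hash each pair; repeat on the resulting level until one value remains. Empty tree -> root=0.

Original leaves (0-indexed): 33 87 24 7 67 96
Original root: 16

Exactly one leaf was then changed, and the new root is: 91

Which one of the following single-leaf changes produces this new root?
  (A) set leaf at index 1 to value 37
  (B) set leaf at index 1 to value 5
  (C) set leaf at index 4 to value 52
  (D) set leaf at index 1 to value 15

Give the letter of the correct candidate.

Answer: C

Derivation:
Original leaves: [33, 87, 24, 7, 67, 96]
Target new root: 91
Try each candidate change and compute the resulting root:
Candidate A: set leaf[1] = 37 -> leaves = [33, 37, 24, 7, 67, 96]
  L0: [33, 37, 24, 7, 67, 96]
  L1: h(33,37)=(33*31+37)%997=63 h(24,7)=(24*31+7)%997=751 h(67,96)=(67*31+96)%997=179 -> [63, 751, 179]
  L2: h(63,751)=(63*31+751)%997=710 h(179,179)=(179*31+179)%997=743 -> [710, 743]
  L3: h(710,743)=(710*31+743)%997=819 -> [819]
  root = 819 != target 91
Candidate B: set leaf[1] = 5 -> leaves = [33, 5, 24, 7, 67, 96]
  L0: [33, 5, 24, 7, 67, 96]
  L1: h(33,5)=(33*31+5)%997=31 h(24,7)=(24*31+7)%997=751 h(67,96)=(67*31+96)%997=179 -> [31, 751, 179]
  L2: h(31,751)=(31*31+751)%997=715 h(179,179)=(179*31+179)%997=743 -> [715, 743]
  L3: h(715,743)=(715*31+743)%997=974 -> [974]
  root = 974 != target 91
Candidate C: set leaf[4] = 52 -> leaves = [33, 87, 24, 7, 52, 96]
  L0: [33, 87, 24, 7, 52, 96]
  L1: h(33,87)=(33*31+87)%997=113 h(24,7)=(24*31+7)%997=751 h(52,96)=(52*31+96)%997=711 -> [113, 751, 711]
  L2: h(113,751)=(113*31+751)%997=266 h(711,711)=(711*31+711)%997=818 -> [266, 818]
  L3: h(266,818)=(266*31+818)%997=91 -> [91]
  root = 91 == target 91  ** MATCH **
Candidate D: set leaf[1] = 15 -> leaves = [33, 15, 24, 7, 67, 96]
  L0: [33, 15, 24, 7, 67, 96]
  L1: h(33,15)=(33*31+15)%997=41 h(24,7)=(24*31+7)%997=751 h(67,96)=(67*31+96)%997=179 -> [41, 751, 179]
  L2: h(41,751)=(41*31+751)%997=28 h(179,179)=(179*31+179)%997=743 -> [28, 743]
  L3: h(28,743)=(28*31+743)%997=614 -> [614]
  root = 614 != target 91
Candidate C produces the target root.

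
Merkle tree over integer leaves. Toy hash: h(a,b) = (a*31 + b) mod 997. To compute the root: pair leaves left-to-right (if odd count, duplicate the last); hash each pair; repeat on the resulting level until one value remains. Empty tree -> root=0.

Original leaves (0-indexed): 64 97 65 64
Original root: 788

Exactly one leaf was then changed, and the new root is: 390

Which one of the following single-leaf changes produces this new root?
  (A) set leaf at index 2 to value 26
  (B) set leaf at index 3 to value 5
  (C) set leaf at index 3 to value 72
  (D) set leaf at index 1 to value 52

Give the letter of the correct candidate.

Answer: D

Derivation:
Original leaves: [64, 97, 65, 64]
Target new root: 390
Try each candidate change and compute the resulting root:
Candidate A: set leaf[2] = 26 -> leaves = [64, 97, 26, 64]
  L0: [64, 97, 26, 64]
  L1: h(64,97)=(64*31+97)%997=87 h(26,64)=(26*31+64)%997=870 -> [87, 870]
  L2: h(87,870)=(87*31+870)%997=576 -> [576]
  root = 576 != target 390
Candidate B: set leaf[3] = 5 -> leaves = [64, 97, 65, 5]
  L0: [64, 97, 65, 5]
  L1: h(64,97)=(64*31+97)%997=87 h(65,5)=(65*31+5)%997=26 -> [87, 26]
  L2: h(87,26)=(87*31+26)%997=729 -> [729]
  root = 729 != target 390
Candidate C: set leaf[3] = 72 -> leaves = [64, 97, 65, 72]
  L0: [64, 97, 65, 72]
  L1: h(64,97)=(64*31+97)%997=87 h(65,72)=(65*31+72)%997=93 -> [87, 93]
  L2: h(87,93)=(87*31+93)%997=796 -> [796]
  root = 796 != target 390
Candidate D: set leaf[1] = 52 -> leaves = [64, 52, 65, 64]
  L0: [64, 52, 65, 64]
  L1: h(64,52)=(64*31+52)%997=42 h(65,64)=(65*31+64)%997=85 -> [42, 85]
  L2: h(42,85)=(42*31+85)%997=390 -> [390]
  root = 390 == target 390  ** MATCH **
Candidate D produces the target root.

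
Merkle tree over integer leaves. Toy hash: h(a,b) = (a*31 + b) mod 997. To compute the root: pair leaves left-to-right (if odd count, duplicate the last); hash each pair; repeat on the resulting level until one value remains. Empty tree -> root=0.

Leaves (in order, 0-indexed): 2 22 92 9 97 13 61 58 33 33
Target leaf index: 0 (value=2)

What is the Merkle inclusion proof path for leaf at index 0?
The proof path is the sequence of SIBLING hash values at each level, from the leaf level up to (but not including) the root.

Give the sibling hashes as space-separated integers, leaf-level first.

Answer: 22 867 854 596

Derivation:
L0 (leaves): [2, 22, 92, 9, 97, 13, 61, 58, 33, 33], target index=0
L1: h(2,22)=(2*31+22)%997=84 [pair 0] h(92,9)=(92*31+9)%997=867 [pair 1] h(97,13)=(97*31+13)%997=29 [pair 2] h(61,58)=(61*31+58)%997=952 [pair 3] h(33,33)=(33*31+33)%997=59 [pair 4] -> [84, 867, 29, 952, 59]
  Sibling for proof at L0: 22
L2: h(84,867)=(84*31+867)%997=480 [pair 0] h(29,952)=(29*31+952)%997=854 [pair 1] h(59,59)=(59*31+59)%997=891 [pair 2] -> [480, 854, 891]
  Sibling for proof at L1: 867
L3: h(480,854)=(480*31+854)%997=779 [pair 0] h(891,891)=(891*31+891)%997=596 [pair 1] -> [779, 596]
  Sibling for proof at L2: 854
L4: h(779,596)=(779*31+596)%997=817 [pair 0] -> [817]
  Sibling for proof at L3: 596
Root: 817
Proof path (sibling hashes from leaf to root): [22, 867, 854, 596]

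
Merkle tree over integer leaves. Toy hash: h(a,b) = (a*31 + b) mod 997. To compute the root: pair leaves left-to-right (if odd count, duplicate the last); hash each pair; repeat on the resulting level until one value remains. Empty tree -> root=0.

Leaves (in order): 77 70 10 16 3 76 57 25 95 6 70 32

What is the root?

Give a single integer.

L0: [77, 70, 10, 16, 3, 76, 57, 25, 95, 6, 70, 32]
L1: h(77,70)=(77*31+70)%997=463 h(10,16)=(10*31+16)%997=326 h(3,76)=(3*31+76)%997=169 h(57,25)=(57*31+25)%997=795 h(95,6)=(95*31+6)%997=957 h(70,32)=(70*31+32)%997=208 -> [463, 326, 169, 795, 957, 208]
L2: h(463,326)=(463*31+326)%997=721 h(169,795)=(169*31+795)%997=52 h(957,208)=(957*31+208)%997=962 -> [721, 52, 962]
L3: h(721,52)=(721*31+52)%997=469 h(962,962)=(962*31+962)%997=874 -> [469, 874]
L4: h(469,874)=(469*31+874)%997=458 -> [458]

Answer: 458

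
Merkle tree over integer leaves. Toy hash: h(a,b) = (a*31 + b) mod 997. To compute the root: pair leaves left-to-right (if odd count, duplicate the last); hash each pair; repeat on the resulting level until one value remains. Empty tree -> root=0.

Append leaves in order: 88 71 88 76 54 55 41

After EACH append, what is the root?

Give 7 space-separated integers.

Answer: 88 805 852 840 579 611 194

Derivation:
After append 88 (leaves=[88]):
  L0: [88]
  root=88
After append 71 (leaves=[88, 71]):
  L0: [88, 71]
  L1: h(88,71)=(88*31+71)%997=805 -> [805]
  root=805
After append 88 (leaves=[88, 71, 88]):
  L0: [88, 71, 88]
  L1: h(88,71)=(88*31+71)%997=805 h(88,88)=(88*31+88)%997=822 -> [805, 822]
  L2: h(805,822)=(805*31+822)%997=852 -> [852]
  root=852
After append 76 (leaves=[88, 71, 88, 76]):
  L0: [88, 71, 88, 76]
  L1: h(88,71)=(88*31+71)%997=805 h(88,76)=(88*31+76)%997=810 -> [805, 810]
  L2: h(805,810)=(805*31+810)%997=840 -> [840]
  root=840
After append 54 (leaves=[88, 71, 88, 76, 54]):
  L0: [88, 71, 88, 76, 54]
  L1: h(88,71)=(88*31+71)%997=805 h(88,76)=(88*31+76)%997=810 h(54,54)=(54*31+54)%997=731 -> [805, 810, 731]
  L2: h(805,810)=(805*31+810)%997=840 h(731,731)=(731*31+731)%997=461 -> [840, 461]
  L3: h(840,461)=(840*31+461)%997=579 -> [579]
  root=579
After append 55 (leaves=[88, 71, 88, 76, 54, 55]):
  L0: [88, 71, 88, 76, 54, 55]
  L1: h(88,71)=(88*31+71)%997=805 h(88,76)=(88*31+76)%997=810 h(54,55)=(54*31+55)%997=732 -> [805, 810, 732]
  L2: h(805,810)=(805*31+810)%997=840 h(732,732)=(732*31+732)%997=493 -> [840, 493]
  L3: h(840,493)=(840*31+493)%997=611 -> [611]
  root=611
After append 41 (leaves=[88, 71, 88, 76, 54, 55, 41]):
  L0: [88, 71, 88, 76, 54, 55, 41]
  L1: h(88,71)=(88*31+71)%997=805 h(88,76)=(88*31+76)%997=810 h(54,55)=(54*31+55)%997=732 h(41,41)=(41*31+41)%997=315 -> [805, 810, 732, 315]
  L2: h(805,810)=(805*31+810)%997=840 h(732,315)=(732*31+315)%997=76 -> [840, 76]
  L3: h(840,76)=(840*31+76)%997=194 -> [194]
  root=194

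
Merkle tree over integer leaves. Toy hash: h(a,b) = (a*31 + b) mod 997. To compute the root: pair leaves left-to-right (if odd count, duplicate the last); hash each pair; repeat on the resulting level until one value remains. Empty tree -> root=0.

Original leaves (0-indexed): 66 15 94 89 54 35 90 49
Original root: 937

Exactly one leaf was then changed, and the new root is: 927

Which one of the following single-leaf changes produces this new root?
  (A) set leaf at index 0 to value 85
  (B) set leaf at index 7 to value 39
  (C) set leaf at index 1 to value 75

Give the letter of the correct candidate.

Original leaves: [66, 15, 94, 89, 54, 35, 90, 49]
Target new root: 927
Try each candidate change and compute the resulting root:
Candidate A: set leaf[0] = 85 -> leaves = [85, 15, 94, 89, 54, 35, 90, 49]
  L0: [85, 15, 94, 89, 54, 35, 90, 49]
  L1: h(85,15)=(85*31+15)%997=656 h(94,89)=(94*31+89)%997=12 h(54,35)=(54*31+35)%997=712 h(90,49)=(90*31+49)%997=845 -> [656, 12, 712, 845]
  L2: h(656,12)=(656*31+12)%997=408 h(712,845)=(712*31+845)%997=983 -> [408, 983]
  L3: h(408,983)=(408*31+983)%997=670 -> [670]
  root = 670 != target 927
Candidate B: set leaf[7] = 39 -> leaves = [66, 15, 94, 89, 54, 35, 90, 39]
  L0: [66, 15, 94, 89, 54, 35, 90, 39]
  L1: h(66,15)=(66*31+15)%997=67 h(94,89)=(94*31+89)%997=12 h(54,35)=(54*31+35)%997=712 h(90,39)=(90*31+39)%997=835 -> [67, 12, 712, 835]
  L2: h(67,12)=(67*31+12)%997=95 h(712,835)=(712*31+835)%997=973 -> [95, 973]
  L3: h(95,973)=(95*31+973)%997=927 -> [927]
  root = 927 == target 927  ** MATCH **
Candidate C: set leaf[1] = 75 -> leaves = [66, 75, 94, 89, 54, 35, 90, 49]
  L0: [66, 75, 94, 89, 54, 35, 90, 49]
  L1: h(66,75)=(66*31+75)%997=127 h(94,89)=(94*31+89)%997=12 h(54,35)=(54*31+35)%997=712 h(90,49)=(90*31+49)%997=845 -> [127, 12, 712, 845]
  L2: h(127,12)=(127*31+12)%997=958 h(712,845)=(712*31+845)%997=983 -> [958, 983]
  L3: h(958,983)=(958*31+983)%997=771 -> [771]
  root = 771 != target 927
Candidate B produces the target root.

Answer: B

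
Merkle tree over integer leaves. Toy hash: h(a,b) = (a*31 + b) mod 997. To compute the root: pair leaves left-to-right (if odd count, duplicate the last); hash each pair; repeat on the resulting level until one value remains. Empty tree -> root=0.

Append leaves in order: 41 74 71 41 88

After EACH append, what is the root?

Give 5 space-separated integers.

Answer: 41 348 99 69 527

Derivation:
After append 41 (leaves=[41]):
  L0: [41]
  root=41
After append 74 (leaves=[41, 74]):
  L0: [41, 74]
  L1: h(41,74)=(41*31+74)%997=348 -> [348]
  root=348
After append 71 (leaves=[41, 74, 71]):
  L0: [41, 74, 71]
  L1: h(41,74)=(41*31+74)%997=348 h(71,71)=(71*31+71)%997=278 -> [348, 278]
  L2: h(348,278)=(348*31+278)%997=99 -> [99]
  root=99
After append 41 (leaves=[41, 74, 71, 41]):
  L0: [41, 74, 71, 41]
  L1: h(41,74)=(41*31+74)%997=348 h(71,41)=(71*31+41)%997=248 -> [348, 248]
  L2: h(348,248)=(348*31+248)%997=69 -> [69]
  root=69
After append 88 (leaves=[41, 74, 71, 41, 88]):
  L0: [41, 74, 71, 41, 88]
  L1: h(41,74)=(41*31+74)%997=348 h(71,41)=(71*31+41)%997=248 h(88,88)=(88*31+88)%997=822 -> [348, 248, 822]
  L2: h(348,248)=(348*31+248)%997=69 h(822,822)=(822*31+822)%997=382 -> [69, 382]
  L3: h(69,382)=(69*31+382)%997=527 -> [527]
  root=527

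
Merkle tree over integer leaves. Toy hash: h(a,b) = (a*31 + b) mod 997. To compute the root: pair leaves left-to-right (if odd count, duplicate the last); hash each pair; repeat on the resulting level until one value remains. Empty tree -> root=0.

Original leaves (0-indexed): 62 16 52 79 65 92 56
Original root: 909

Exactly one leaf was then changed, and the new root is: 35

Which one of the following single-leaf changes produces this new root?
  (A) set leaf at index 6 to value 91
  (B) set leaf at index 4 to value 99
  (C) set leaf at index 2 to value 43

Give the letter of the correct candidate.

Original leaves: [62, 16, 52, 79, 65, 92, 56]
Target new root: 35
Try each candidate change and compute the resulting root:
Candidate A: set leaf[6] = 91 -> leaves = [62, 16, 52, 79, 65, 92, 91]
  L0: [62, 16, 52, 79, 65, 92, 91]
  L1: h(62,16)=(62*31+16)%997=941 h(52,79)=(52*31+79)%997=694 h(65,92)=(65*31+92)%997=113 h(91,91)=(91*31+91)%997=918 -> [941, 694, 113, 918]
  L2: h(941,694)=(941*31+694)%997=952 h(113,918)=(113*31+918)%997=433 -> [952, 433]
  L3: h(952,433)=(952*31+433)%997=35 -> [35]
  root = 35 == target 35  ** MATCH **
Candidate B: set leaf[4] = 99 -> leaves = [62, 16, 52, 79, 99, 92, 56]
  L0: [62, 16, 52, 79, 99, 92, 56]
  L1: h(62,16)=(62*31+16)%997=941 h(52,79)=(52*31+79)%997=694 h(99,92)=(99*31+92)%997=170 h(56,56)=(56*31+56)%997=795 -> [941, 694, 170, 795]
  L2: h(941,694)=(941*31+694)%997=952 h(170,795)=(170*31+795)%997=83 -> [952, 83]
  L3: h(952,83)=(952*31+83)%997=682 -> [682]
  root = 682 != target 35
Candidate C: set leaf[2] = 43 -> leaves = [62, 16, 43, 79, 65, 92, 56]
  L0: [62, 16, 43, 79, 65, 92, 56]
  L1: h(62,16)=(62*31+16)%997=941 h(43,79)=(43*31+79)%997=415 h(65,92)=(65*31+92)%997=113 h(56,56)=(56*31+56)%997=795 -> [941, 415, 113, 795]
  L2: h(941,415)=(941*31+415)%997=673 h(113,795)=(113*31+795)%997=310 -> [673, 310]
  L3: h(673,310)=(673*31+310)%997=236 -> [236]
  root = 236 != target 35
Candidate A produces the target root.

Answer: A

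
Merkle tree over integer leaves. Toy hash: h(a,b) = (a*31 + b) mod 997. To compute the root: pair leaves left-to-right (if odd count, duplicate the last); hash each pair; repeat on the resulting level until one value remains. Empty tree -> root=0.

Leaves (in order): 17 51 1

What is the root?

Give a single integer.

L0: [17, 51, 1]
L1: h(17,51)=(17*31+51)%997=578 h(1,1)=(1*31+1)%997=32 -> [578, 32]
L2: h(578,32)=(578*31+32)%997=4 -> [4]

Answer: 4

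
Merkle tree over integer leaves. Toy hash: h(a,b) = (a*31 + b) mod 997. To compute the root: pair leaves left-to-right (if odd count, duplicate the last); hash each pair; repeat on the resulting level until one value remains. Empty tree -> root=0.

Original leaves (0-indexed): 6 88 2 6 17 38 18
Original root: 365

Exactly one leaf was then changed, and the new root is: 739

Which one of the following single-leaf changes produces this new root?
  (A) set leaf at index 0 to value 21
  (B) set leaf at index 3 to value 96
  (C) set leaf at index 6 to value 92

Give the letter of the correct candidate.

Answer: C

Derivation:
Original leaves: [6, 88, 2, 6, 17, 38, 18]
Target new root: 739
Try each candidate change and compute the resulting root:
Candidate A: set leaf[0] = 21 -> leaves = [21, 88, 2, 6, 17, 38, 18]
  L0: [21, 88, 2, 6, 17, 38, 18]
  L1: h(21,88)=(21*31+88)%997=739 h(2,6)=(2*31+6)%997=68 h(17,38)=(17*31+38)%997=565 h(18,18)=(18*31+18)%997=576 -> [739, 68, 565, 576]
  L2: h(739,68)=(739*31+68)%997=46 h(565,576)=(565*31+576)%997=145 -> [46, 145]
  L3: h(46,145)=(46*31+145)%997=574 -> [574]
  root = 574 != target 739
Candidate B: set leaf[3] = 96 -> leaves = [6, 88, 2, 96, 17, 38, 18]
  L0: [6, 88, 2, 96, 17, 38, 18]
  L1: h(6,88)=(6*31+88)%997=274 h(2,96)=(2*31+96)%997=158 h(17,38)=(17*31+38)%997=565 h(18,18)=(18*31+18)%997=576 -> [274, 158, 565, 576]
  L2: h(274,158)=(274*31+158)%997=676 h(565,576)=(565*31+576)%997=145 -> [676, 145]
  L3: h(676,145)=(676*31+145)%997=164 -> [164]
  root = 164 != target 739
Candidate C: set leaf[6] = 92 -> leaves = [6, 88, 2, 6, 17, 38, 92]
  L0: [6, 88, 2, 6, 17, 38, 92]
  L1: h(6,88)=(6*31+88)%997=274 h(2,6)=(2*31+6)%997=68 h(17,38)=(17*31+38)%997=565 h(92,92)=(92*31+92)%997=950 -> [274, 68, 565, 950]
  L2: h(274,68)=(274*31+68)%997=586 h(565,950)=(565*31+950)%997=519 -> [586, 519]
  L3: h(586,519)=(586*31+519)%997=739 -> [739]
  root = 739 == target 739  ** MATCH **
Candidate C produces the target root.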